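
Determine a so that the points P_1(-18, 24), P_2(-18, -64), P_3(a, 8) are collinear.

The three points are collinear iff det[P_1P_2; P_1P_3] = 0.
This determinant is linear in a: (88)a + (1584) = 0, so a = -18.

-18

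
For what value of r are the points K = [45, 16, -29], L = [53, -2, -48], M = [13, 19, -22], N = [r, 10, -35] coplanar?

The points are coplanar iff KL · (KM × KN) = 0.
Expanding, this is linear in r: (-69)r + (3105) = 0.
So r = 45.

45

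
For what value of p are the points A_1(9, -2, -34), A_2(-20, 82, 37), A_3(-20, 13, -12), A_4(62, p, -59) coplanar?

-8

Normal to plane A_1A_2A_3: n = (783, -1421, 2001); plane equation n·P = -58145.
Requiring n·A_4 = -58145: (-1421)p + (-69513) = -58145.
So p = -8.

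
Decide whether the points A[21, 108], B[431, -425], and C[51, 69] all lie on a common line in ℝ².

Yes

AB = (410, -533), AC = (30, -39).
Twice the signed area of △ABC is (410)(-39) − (-533)(30) = 0.
The triangle is degenerate (zero area), so the points are collinear.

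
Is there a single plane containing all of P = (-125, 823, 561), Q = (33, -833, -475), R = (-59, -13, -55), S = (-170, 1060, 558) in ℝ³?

Yes

The four points are coplanar iff the 3×3 determinant with rows PQ, PR, PS is zero.
Rows: (158, -1656, -1036), (66, -836, -616), (-45, 237, -3).
Expanding along the first row: (158)(148500) − (-1656)(-27918) + (-1036)(-21978) = 0.
Zero determinant ⇒ coplanar.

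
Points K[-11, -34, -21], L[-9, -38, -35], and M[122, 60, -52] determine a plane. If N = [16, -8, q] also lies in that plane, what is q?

-10

Coplanarity requires KL · (KM × KN) = 0.
KL = (2, -4, -14), KM = (133, 94, -31); the triple product is linear in q with coefficient 720 and constant term 7200.
Setting it to zero: q = -10.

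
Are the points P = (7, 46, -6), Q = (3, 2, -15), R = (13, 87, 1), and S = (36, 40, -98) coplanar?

No

With P as base: PQ = (-4, -44, -9), PR = (6, 41, 7), PS = (29, -6, -92).
PR × PS = (-3730, 755, -1225).
PQ · (PR × PS) = -7275.
Since -7275 ≠ 0, the four points are not coplanar.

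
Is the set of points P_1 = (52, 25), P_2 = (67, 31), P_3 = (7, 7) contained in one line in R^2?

Yes

P_1P_2 = (15, 6), P_1P_3 = (-45, -18).
Twice the signed area of △P_1P_2P_3 is (15)(-18) − (6)(-45) = 0.
The triangle is degenerate (zero area), so the points are collinear.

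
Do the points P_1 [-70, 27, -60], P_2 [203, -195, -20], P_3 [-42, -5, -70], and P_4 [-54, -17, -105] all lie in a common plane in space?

A normal to the plane through P_1, P_2, P_3 is n = P_1P_2 × P_1P_3 = (3500, 3850, -2520).
The plane has equation n·P = 10150. For P_4: n·P_4 = 10150.
Equal, so P_4 lies in the plane and all four are coplanar.

Yes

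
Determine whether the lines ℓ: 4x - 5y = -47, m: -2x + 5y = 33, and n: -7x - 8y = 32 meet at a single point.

No

Lines aᵢx + bᵢy = cᵢ with pairwise distinct directions are concurrent exactly when det[aᵢ bᵢ cᵢ] = 0.
Here the determinant is 134.
Nonzero, so no common point exists.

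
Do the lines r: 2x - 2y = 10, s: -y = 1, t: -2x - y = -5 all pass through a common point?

Intersecting r and s: solving the 2×2 system gives (x, y) = (4, -1).
Substitute into t: (-2)(4) + (-1)(-1) = -7.
But t requires -5 ≠ -7, so the three lines have no common point.

No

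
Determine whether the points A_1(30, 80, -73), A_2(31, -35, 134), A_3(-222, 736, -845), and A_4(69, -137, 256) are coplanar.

A normal to the plane through A_1, A_2, A_3 is n = A_1A_2 × A_1A_3 = (-47012, -51392, -28324).
The plane has equation n·P = -3454068. For A_4: n·A_4 = -3454068.
Equal, so A_4 lies in the plane and all four are coplanar.

Yes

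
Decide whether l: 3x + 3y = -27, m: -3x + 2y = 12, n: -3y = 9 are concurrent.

Intersecting l and m: solving the 2×2 system gives (x, y) = (-6, -3).
Substitute into n: (0)(-6) + (-3)(-3) = 9.
This equals 9, so (-6, -3) lies on all three lines and they are concurrent.

Yes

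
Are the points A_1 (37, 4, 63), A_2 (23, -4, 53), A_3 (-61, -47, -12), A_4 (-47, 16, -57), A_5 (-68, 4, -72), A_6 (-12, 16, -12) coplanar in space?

Yes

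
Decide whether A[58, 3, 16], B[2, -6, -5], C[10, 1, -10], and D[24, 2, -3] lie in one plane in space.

Yes

With A as base: AB = (-56, -9, -21), AC = (-48, -2, -26), AD = (-34, -1, -19).
AC × AD = (12, -28, -20).
AB · (AC × AD) = 0.
The scalar triple product vanishes, so the four points are coplanar.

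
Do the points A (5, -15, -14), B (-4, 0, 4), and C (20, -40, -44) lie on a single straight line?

Yes

AB = (-9, 15, 18), AC = (15, -25, -30).
AB × AC = (0, 0, 0).
The cross product vanishes, so the three points are collinear.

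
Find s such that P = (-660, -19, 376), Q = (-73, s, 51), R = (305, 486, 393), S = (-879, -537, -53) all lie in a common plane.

Normal to plane PRS: n = (-207839, 410262, -389275); plane equation n·X = -16988638.
Requiring n·Q = -16988638: (410262)s + (-4680778) = -16988638.
So s = -30.

-30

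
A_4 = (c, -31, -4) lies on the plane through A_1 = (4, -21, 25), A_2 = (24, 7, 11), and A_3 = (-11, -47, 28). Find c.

9

Coplanarity requires A_1A_2 · (A_1A_3 × A_1A_4) = 0.
A_1A_2 = (20, 28, -14), A_1A_3 = (-15, -26, 3); the triple product is linear in c with coefficient -280 and constant term 2520.
Setting it to zero: c = 9.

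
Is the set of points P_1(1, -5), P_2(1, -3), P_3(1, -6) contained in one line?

P_1P_2 = (0, 2), P_1P_3 = (0, -1).
det[P_1P_2; P_1P_3] = (0)(-1) − (2)(0) = 0.
The determinant is zero, so the points are collinear.

Yes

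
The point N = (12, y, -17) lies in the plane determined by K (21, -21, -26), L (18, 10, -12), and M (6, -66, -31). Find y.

-16

Coplanarity requires KL · (KM × KN) = 0.
KL = (-3, 31, 14), KM = (-15, -45, -5); the triple product is linear in y with coefficient -225 and constant term -3600.
Setting it to zero: y = -16.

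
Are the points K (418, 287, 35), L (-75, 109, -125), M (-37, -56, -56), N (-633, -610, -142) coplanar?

A normal to the plane through K, L, M is n = KL × KM = (-38682, 27937, 88109).
The plane has equation n·P = -5067342. For N: n·N = -5067342.
Equal, so N lies in the plane and all four are coplanar.

Yes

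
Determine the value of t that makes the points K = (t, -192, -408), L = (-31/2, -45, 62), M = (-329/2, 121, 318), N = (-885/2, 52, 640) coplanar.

619/2

Coplanarity ⇔ det[KL; KM; KN] = 0.
Expanding, this is linear in t: (-71116)t + (22010402) = 0.
So t = 619/2.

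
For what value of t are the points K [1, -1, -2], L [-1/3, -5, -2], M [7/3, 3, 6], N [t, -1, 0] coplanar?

1

Normal to plane KLM: n = (-32, 32/3, 0); plane equation n·P = -128/3.
Requiring n·N = -128/3: (-32)t + (-32/3) = -128/3.
So t = 1.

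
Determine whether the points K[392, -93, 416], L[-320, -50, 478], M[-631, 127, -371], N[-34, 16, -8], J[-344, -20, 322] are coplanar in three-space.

Yes

The plane through K, L, M has normal n = KL × KM = (-47481, -623770, -112651) and equation n·P = -7464758.
Checking the remaining points: n·N = -7464758, n·J = -7464758.
All equal -7464758, so all 5 points lie in one plane.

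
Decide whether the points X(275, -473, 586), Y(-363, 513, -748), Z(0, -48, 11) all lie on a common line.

Yes

XY = (-638, 986, -1334), XZ = (-275, 425, -575).
XY × XZ = (0, 0, 0).
The cross product vanishes, so the three points are collinear.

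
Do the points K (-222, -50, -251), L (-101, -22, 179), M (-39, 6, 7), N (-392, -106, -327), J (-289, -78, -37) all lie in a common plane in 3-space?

The plane through K, L, M has normal n = KL × KM = (-16856, 47472, 1652) and equation n·P = 953780.
Checking the remaining points: n·N = 1035316, n·J = 1107444.
Since n·N = 1035316 ≠ 953780, N is off the plane and the points are not all coplanar.

No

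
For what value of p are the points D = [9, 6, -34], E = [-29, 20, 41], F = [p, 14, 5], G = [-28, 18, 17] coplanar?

-14

The points are coplanar iff DE · (DF × DG) = 0.
Expanding, this is linear in p: (186)p + (2604) = 0.
So p = -14.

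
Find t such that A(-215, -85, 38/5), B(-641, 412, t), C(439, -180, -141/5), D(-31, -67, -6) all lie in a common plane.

-17/5

Normal to plane ACD: n = (9682/5, 11536/5, 29252); plane equation n·P = -1950614/5.
Requiring n·B = -1950614/5: (29252)t + (-290666) = -1950614/5.
So t = -17/5.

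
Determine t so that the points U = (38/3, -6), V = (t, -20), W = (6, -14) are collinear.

1

Collinearity: (V − U) must be parallel to (W − U) = (-20/3, -8).
Cross-multiplying the components: (t − 38/3)·(-8) = (-14)·(-20/3).
Solving gives t = 1.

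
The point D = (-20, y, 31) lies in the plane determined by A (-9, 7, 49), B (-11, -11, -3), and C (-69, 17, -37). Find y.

A normal to the plane is n = AB × AC = (2068, 2948, -1100).
D lies in the plane iff n · AD = 0.
This gives (2948)y + (-23584) = 0, so y = 8.

8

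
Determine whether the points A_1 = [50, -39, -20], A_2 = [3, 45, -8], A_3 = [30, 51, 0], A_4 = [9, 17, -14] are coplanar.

The four points are coplanar iff the 3×3 determinant with rows A_1A_2, A_1A_3, A_1A_4 is zero.
Rows: (-47, 84, 12), (-20, 90, 20), (-41, 56, 6).
Expanding along the first row: (-47)(-580) − (84)(700) + (12)(2570) = -700.
Nonzero ⇒ not coplanar.

No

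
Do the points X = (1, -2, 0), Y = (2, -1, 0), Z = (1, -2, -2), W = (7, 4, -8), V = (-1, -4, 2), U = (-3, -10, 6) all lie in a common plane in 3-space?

The plane through X, Y, Z has normal n = XY × XZ = (-2, 2, 0) and equation n·P = -6.
Checking the remaining points: n·W = -6, n·V = -6, n·U = -14.
Since n·U = -14 ≠ -6, U is off the plane and the points are not all coplanar.

No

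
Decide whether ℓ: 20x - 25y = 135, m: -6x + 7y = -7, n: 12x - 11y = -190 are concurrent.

No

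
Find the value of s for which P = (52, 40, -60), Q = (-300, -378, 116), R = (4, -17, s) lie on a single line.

-36

Collinearity requires PQ × PR = 0; each component is linear in s.
The x-component gives (-418)s + (-15048) = 0, so s = -36.
The remaining components then also vanish.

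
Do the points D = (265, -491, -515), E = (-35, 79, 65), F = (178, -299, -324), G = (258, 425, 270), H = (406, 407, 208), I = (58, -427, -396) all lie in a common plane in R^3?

No

The plane through D, E, F has normal n = DE × DF = (-2490, 6840, -8010) and equation n·P = 106860.
Checking the remaining points: n·G = 101880, n·H = 106860, n·I = 106860.
Since n·G = 101880 ≠ 106860, G is off the plane and the points are not all coplanar.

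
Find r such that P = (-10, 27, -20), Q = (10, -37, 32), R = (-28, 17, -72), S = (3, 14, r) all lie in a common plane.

16

Normal to plane PQR: n = (3848, 104, -1352); plane equation n·X = -8632.
Requiring n·S = -8632: (-1352)r + (13000) = -8632.
So r = 16.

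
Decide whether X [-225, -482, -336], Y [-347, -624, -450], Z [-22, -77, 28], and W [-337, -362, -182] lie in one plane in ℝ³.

The four points are coplanar iff the 3×3 determinant with rows XY, XZ, XW is zero.
Rows: (-122, -142, -114), (203, 405, 364), (-112, 120, 154).
Expanding along the first row: (-122)(18690) − (-142)(72030) + (-114)(69720) = 0.
Zero determinant ⇒ coplanar.

Yes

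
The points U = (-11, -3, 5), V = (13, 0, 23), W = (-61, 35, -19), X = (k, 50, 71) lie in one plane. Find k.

59

Normal to plane UVW: n = (-756, -324, 1062); plane equation n·P = 14598.
Requiring n·X = 14598: (-756)k + (59202) = 14598.
So k = 59.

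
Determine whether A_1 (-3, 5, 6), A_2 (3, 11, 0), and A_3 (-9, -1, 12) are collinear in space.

A_1A_2 = (6, 6, -6), A_1A_3 = (-6, -6, 6).
Each component of A_1A_3 is -1 times the corresponding component of A_1A_2, so A_1A_3 = -1·A_1A_2 and the points are collinear.

Yes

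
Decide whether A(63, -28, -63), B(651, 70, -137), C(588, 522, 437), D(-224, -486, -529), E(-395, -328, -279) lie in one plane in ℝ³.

No

The plane through A, B, C has normal n = AB × AC = (89700, -332850, 271950) and equation n·P = -2161950.
Checking the remaining points: n·D = -2189250, n·E = -2130750.
Since n·D = -2189250 ≠ -2161950, D is off the plane and the points are not all coplanar.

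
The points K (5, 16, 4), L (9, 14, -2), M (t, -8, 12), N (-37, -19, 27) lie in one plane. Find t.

Normal to plane KLN: n = (-256, 160, -224); plane equation n·P = 384.
Requiring n·M = 384: (-256)t + (-3968) = 384.
So t = -17.

-17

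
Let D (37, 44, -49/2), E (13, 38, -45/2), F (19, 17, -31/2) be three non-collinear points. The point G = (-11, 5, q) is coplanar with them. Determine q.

-23/2

Coplanarity requires DE · (DF × DG) = 0.
DE = (-24, -6, 2), DF = (-18, -27, 9); the triple product is linear in q with coefficient 540 and constant term 6210.
Setting it to zero: q = -23/2.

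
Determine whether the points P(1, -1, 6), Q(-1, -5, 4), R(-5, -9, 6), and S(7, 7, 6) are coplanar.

Yes

A normal to the plane through P, Q, R is n = PQ × PR = (-16, 12, -8).
The plane has equation n·X = -76. For S: n·S = -76.
Equal, so S lies in the plane and all four are coplanar.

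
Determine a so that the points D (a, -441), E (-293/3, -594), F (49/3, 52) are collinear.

The three points are collinear iff det[DE; DF] = 0.
This determinant is linear in a: (-646)a + (-136952/3) = 0, so a = -212/3.

-212/3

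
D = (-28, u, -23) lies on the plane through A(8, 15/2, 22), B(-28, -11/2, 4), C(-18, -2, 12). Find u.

The plane through A, B, C has equation −41x + 108y + 4z = 570.
Substituting D: (108)u + (1056) = 570, so u = -9/2.

-9/2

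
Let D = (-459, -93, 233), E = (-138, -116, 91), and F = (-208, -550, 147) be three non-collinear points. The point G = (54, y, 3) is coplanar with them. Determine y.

The plane through D, E, F has equation −62916x − 8036y − 140924z = -3209500.
Substituting G: (-8036)y + (-3820236) = -3209500, so y = -76.

-76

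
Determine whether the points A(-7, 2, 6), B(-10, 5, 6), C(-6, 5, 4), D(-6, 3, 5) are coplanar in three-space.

With A as base: AB = (-3, 3, 0), AC = (1, 3, -2), AD = (1, 1, -1).
AC × AD = (-1, -1, -2).
AB · (AC × AD) = 0.
The scalar triple product vanishes, so the four points are coplanar.

Yes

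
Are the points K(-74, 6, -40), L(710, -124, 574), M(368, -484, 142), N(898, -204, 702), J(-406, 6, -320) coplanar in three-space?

The plane through K, L, M has normal n = KL × KM = (277200, 128700, -326700) and equation n·P = -6672600.
Checking the remaining points: n·N = -6672600, n·J = -7227000.
Since n·J = -7227000 ≠ -6672600, J is off the plane and the points are not all coplanar.

No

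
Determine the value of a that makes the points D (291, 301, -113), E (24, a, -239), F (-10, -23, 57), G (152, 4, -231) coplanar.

The points are coplanar iff DE · (DF × DG) = 0.
Expanding, this is linear in a: (-59148)a + (-11474712) = 0.
So a = -194.

-194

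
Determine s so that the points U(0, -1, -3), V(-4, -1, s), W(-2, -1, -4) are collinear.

Direction UW = (-2, 0, -1). From the x-coordinate of V, the parameter along the line is τ = (-4 − 0)/(-2) = 2.
Then s = (-3) + 2·(-1) = -5.

-5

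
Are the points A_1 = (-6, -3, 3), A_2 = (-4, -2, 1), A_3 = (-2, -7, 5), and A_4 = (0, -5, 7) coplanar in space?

A normal to the plane through A_1, A_2, A_3 is n = A_1A_2 × A_1A_3 = (-6, -12, -12).
The plane has equation n·P = 36. For A_4: n·A_4 = -24.
-24 ≠ 36, so A_4 is off the plane.

No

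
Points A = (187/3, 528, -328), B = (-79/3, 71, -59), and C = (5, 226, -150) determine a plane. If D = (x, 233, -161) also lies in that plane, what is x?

-91/3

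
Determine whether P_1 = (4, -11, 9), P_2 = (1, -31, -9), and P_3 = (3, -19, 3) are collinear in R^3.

P_1P_2 = (-3, -20, -18), P_1P_3 = (-1, -8, -6).
Comparing components 2 and 3: (-20)(-6) − (-18)(-8) = -24 ≠ 0, so P_1P_2 and P_1P_3 are not parallel and the points are not collinear.

No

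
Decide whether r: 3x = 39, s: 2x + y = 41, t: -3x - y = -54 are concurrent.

Yes

Lines aᵢx + bᵢy = cᵢ with pairwise distinct directions are concurrent exactly when det[aᵢ bᵢ cᵢ] = 0.
Here the determinant is 0.
It vanishes, so the lines are concurrent at (13, 15).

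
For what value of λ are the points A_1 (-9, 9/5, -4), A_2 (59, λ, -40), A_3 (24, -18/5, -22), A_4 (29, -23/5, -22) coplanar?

Coplanarity ⇔ det[A_1A_2; A_1A_3; A_1A_4] = 0.
Expanding, this is linear in λ: (-90)λ + (-846) = 0.
So λ = -47/5.

-47/5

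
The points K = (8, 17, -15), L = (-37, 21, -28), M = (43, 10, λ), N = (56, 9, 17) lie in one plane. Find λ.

14

Coplanarity ⇔ det[KL; KM; KN] = 0.
Expanding, this is linear in λ: (-168)λ + (2352) = 0.
So λ = 14.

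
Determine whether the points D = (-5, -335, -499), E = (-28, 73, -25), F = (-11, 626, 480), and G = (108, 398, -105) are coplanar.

No

The four points are coplanar iff the 3×3 determinant with rows DE, DF, DG is zero.
Rows: (-23, 408, 474), (-6, 961, 979), (113, 733, 394).
Expanding along the first row: (-23)(-338973) − (408)(-112991) + (474)(-112991) = 338973.
Nonzero ⇒ not coplanar.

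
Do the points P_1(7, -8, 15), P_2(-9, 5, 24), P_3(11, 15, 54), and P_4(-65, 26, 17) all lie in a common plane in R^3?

A normal to the plane through P_1, P_2, P_3 is n = P_1P_2 × P_1P_3 = (300, 660, -420).
The plane has equation n·P = -9480. For P_4: n·P_4 = -9480.
Equal, so P_4 lies in the plane and all four are coplanar.

Yes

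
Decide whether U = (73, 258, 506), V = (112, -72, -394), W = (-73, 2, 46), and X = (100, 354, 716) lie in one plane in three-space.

Yes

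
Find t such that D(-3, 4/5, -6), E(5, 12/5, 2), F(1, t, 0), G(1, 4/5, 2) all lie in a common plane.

6/5

Normal to plane DEG: n = (64/5, -32, -32/5); plane equation n·P = -128/5.
Requiring n·F = -128/5: (-32)t + (64/5) = -128/5.
So t = 6/5.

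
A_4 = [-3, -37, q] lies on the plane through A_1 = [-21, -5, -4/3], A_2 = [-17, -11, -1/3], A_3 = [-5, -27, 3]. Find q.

Coplanarity requires A_1A_2 · (A_1A_3 × A_1A_4) = 0.
A_1A_2 = (4, -6, 1), A_1A_3 = (16, -22, 13/3); the triple product is linear in q with coefficient 8 and constant term -56/3.
Setting it to zero: q = 7/3.

7/3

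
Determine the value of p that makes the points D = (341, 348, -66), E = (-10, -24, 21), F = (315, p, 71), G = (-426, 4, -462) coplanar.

216

The points are coplanar iff DE · (DF × DG) = 0.
Expanding, this is linear in p: (205725)p + (-44436600) = 0.
So p = 216.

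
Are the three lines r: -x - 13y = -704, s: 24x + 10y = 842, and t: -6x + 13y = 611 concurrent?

The three lines meet at one point iff the augmented coefficient matrix [aᵢ bᵢ cᵢ] has rank < 3, i.e. its determinant vanishes.
Here the determinant is -744.
Nonzero, so no common point exists.

No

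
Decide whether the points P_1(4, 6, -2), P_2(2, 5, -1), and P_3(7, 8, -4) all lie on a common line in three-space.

P_1P_2 = (-2, -1, 1), P_1P_3 = (3, 2, -2).
P_1P_2 × P_1P_3 = (0, -1, -1).
The cross product is nonzero, so the points do not lie on one line.

No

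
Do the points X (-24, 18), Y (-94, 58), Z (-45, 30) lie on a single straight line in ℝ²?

Yes

XY = (-70, 40), XZ = (-21, 12).
Twice the signed area of △XYZ is (-70)(12) − (40)(-21) = 0.
The triangle is degenerate (zero area), so the points are collinear.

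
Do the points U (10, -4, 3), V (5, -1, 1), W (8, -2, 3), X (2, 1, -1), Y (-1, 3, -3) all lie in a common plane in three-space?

The plane through U, V, W has normal n = UV × UW = (4, 4, -4) and equation n·P = 12.
Checking the remaining points: n·X = 16, n·Y = 20.
Since n·X = 16 ≠ 12, X is off the plane and the points are not all coplanar.

No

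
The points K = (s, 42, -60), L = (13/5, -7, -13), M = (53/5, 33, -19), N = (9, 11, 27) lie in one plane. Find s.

The points are coplanar iff KL · (KM × KN) = 0.
Expanding, this is linear in s: (-1708)s + (83692/5) = 0.
So s = 49/5.

49/5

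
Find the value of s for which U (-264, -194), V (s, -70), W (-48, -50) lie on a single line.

-78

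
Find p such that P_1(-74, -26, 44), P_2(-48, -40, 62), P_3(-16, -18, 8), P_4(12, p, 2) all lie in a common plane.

Normal to plane P_1P_2P_3: n = (360, 1980, 1020); plane equation n·P = -33240.
Requiring n·P_4 = -33240: (1980)p + (6360) = -33240.
So p = -20.

-20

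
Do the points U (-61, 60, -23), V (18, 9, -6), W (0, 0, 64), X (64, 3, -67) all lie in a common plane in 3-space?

The four points are coplanar iff the 3×3 determinant with rows UV, UW, UX is zero.
Rows: (79, -51, 17), (61, -60, 87), (125, -57, -44).
Expanding along the first row: (79)(7599) − (-51)(-13559) + (17)(4023) = -22797.
Nonzero ⇒ not coplanar.

No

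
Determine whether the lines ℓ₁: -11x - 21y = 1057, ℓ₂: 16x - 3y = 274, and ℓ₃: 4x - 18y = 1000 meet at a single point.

Yes

Lines aᵢx + bᵢy = cᵢ with pairwise distinct directions are concurrent exactly when det[aᵢ bᵢ cᵢ] = 0.
Here the determinant is 0.
It vanishes, so the lines are concurrent at (7, -54).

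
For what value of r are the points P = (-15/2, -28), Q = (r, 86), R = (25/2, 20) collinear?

40

The three points are collinear iff det[PQ; PR] = 0.
This determinant is linear in r: (48)r + (-1920) = 0, so r = 40.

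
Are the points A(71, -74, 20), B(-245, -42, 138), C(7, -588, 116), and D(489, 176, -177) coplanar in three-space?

The four points are coplanar iff the 3×3 determinant with rows AB, AC, AD is zero.
Rows: (-316, 32, 118), (-64, -514, 96), (418, 250, -197).
Expanding along the first row: (-316)(77258) − (32)(-27520) + (118)(198852) = -68352.
Nonzero ⇒ not coplanar.

No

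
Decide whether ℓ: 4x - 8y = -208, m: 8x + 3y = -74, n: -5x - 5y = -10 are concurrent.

Yes

Lines aᵢx + bᵢy = cᵢ with pairwise distinct directions are concurrent exactly when det[aᵢ bᵢ cᵢ] = 0.
Here the determinant is 0.
It vanishes, so the lines are concurrent at (-16, 18).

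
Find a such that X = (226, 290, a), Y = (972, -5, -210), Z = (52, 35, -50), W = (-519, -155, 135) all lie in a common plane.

The points are coplanar iff XY · (XZ × XW) = 0.
Expanding, this is linear in a: (-197640)a + (-36563400) = 0.
So a = -185.

-185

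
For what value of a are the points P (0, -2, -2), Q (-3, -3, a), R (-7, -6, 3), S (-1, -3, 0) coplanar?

-2

Normal to plane PRS: n = (-3, 9, 3); plane equation n·X = -24.
Requiring n·Q = -24: (3)a + (-18) = -24.
So a = -2.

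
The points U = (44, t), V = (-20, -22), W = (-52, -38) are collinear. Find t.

Collinearity: (U − V) must be parallel to (W − V) = (-32, -16).
Cross-multiplying the components: (t − (-22))·(-32) = (64)·(-16).
Solving gives t = 10.

10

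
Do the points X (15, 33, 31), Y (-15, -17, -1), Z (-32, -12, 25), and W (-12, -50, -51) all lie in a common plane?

No

With X as base: XY = (-30, -50, -32), XZ = (-47, -45, -6), XW = (-27, -83, -82).
XZ × XW = (3192, -3692, 2686).
XY · (XZ × XW) = 2888.
Since 2888 ≠ 0, the four points are not coplanar.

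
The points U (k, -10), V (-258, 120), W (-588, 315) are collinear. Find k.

-38

The three points are collinear iff det[UV; UW] = 0.
This determinant is linear in k: (-195)k + (-7410) = 0, so k = -38.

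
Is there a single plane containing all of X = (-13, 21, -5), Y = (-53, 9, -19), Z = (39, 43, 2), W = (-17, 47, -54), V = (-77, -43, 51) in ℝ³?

The plane through X, Y, Z has normal n = XY × XZ = (224, -448, -256) and equation n·P = -11040.
Checking the remaining points: n·W = -11040, n·V = -11040.
All equal -11040, so all 5 points lie in one plane.

Yes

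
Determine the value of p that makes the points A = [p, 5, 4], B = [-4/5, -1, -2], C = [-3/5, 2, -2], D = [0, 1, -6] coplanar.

-7/5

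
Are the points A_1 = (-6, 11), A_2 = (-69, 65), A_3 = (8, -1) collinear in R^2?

A_1A_2 = (-63, 54), A_1A_3 = (14, -12).
Checking proportionality: A_1A_3 = -2/9·A_1A_2, so the vectors are parallel and the points are collinear.

Yes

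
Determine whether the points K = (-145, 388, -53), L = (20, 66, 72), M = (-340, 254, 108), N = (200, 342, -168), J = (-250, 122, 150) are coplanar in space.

The plane through K, L, M has normal n = KL × KM = (-35092, -50940, -84900) and equation n·P = -10176680.
Checking the remaining points: n·N = -10176680, n·J = -10176680.
All equal -10176680, so all 5 points lie in one plane.

Yes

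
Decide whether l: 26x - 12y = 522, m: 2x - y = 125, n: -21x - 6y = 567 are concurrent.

No

Intersecting l and m: solving the 2×2 system gives (x, y) = (-489, -1103).
Substitute into n: (-21)(-489) + (-6)(-1103) = 16887.
But n requires 567 ≠ 16887, so the three lines have no common point.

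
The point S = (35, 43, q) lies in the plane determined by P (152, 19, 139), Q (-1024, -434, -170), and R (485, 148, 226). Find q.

61

The plane through P, Q, R has equation 450x − 585y − 855z = -61560.
Substituting S: (-855)q + (-9405) = -61560, so q = 61.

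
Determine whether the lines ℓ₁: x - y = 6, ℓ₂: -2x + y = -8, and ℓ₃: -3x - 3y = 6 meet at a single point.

Intersecting ℓ₁ and ℓ₂: solving the 2×2 system gives (x, y) = (2, -4).
Substitute into ℓ₃: (-3)(2) + (-3)(-4) = 6.
This equals 6, so (2, -4) lies on all three lines and they are concurrent.

Yes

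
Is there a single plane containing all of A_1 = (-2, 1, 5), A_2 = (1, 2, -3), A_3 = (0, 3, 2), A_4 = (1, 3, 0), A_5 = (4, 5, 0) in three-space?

No

The plane through A_1, A_2, A_3 has normal n = A_1A_2 × A_1A_3 = (13, -7, 4) and equation n·P = -13.
Checking the remaining points: n·A_4 = -8, n·A_5 = 17.
Since n·A_4 = -8 ≠ -13, A_4 is off the plane and the points are not all coplanar.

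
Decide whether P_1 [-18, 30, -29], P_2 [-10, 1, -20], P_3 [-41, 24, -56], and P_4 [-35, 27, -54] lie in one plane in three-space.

A normal to the plane through P_1, P_2, P_3 is n = P_1P_2 × P_1P_3 = (837, 9, -715).
The plane has equation n·P = 5939. For P_4: n·P_4 = 9558.
9558 ≠ 5939, so P_4 is off the plane.

No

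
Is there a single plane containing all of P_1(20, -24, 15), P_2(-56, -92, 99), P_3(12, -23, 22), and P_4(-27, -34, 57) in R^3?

The four points are coplanar iff the 3×3 determinant with rows P_1P_2, P_1P_3, P_1P_4 is zero.
Rows: (-76, -68, 84), (-8, 1, 7), (-47, -10, 42).
Expanding along the first row: (-76)(112) − (-68)(-7) + (84)(127) = 1680.
Nonzero ⇒ not coplanar.

No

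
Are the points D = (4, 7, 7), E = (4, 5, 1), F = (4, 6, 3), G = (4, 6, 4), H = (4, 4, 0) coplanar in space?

Yes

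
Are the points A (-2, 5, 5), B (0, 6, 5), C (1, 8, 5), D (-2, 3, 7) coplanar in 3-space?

No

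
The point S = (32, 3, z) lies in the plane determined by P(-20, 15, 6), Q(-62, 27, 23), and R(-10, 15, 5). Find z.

Coplanarity requires PQ · (PR × PS) = 0.
PQ = (-42, 12, 17), PR = (10, 0, -1); the triple product is linear in z with coefficient -120 and constant term -1440.
Setting it to zero: z = -12.

-12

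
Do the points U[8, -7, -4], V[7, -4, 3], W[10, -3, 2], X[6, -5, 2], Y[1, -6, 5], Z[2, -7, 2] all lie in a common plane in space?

The plane through U, V, W has normal n = UV × UW = (-10, 20, -10) and equation n·P = -180.
Checking the remaining points: n·X = -180, n·Y = -180, n·Z = -180.
All equal -180, so all 6 points lie in one plane.

Yes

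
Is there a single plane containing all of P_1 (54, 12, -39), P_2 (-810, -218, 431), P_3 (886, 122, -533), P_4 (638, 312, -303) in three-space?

Yes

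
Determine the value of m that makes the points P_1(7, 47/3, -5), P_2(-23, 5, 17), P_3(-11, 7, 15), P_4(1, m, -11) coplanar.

Normal to plane P_1P_2P_3: n = (-68/3, 204, 68); plane equation n·P = 8092/3.
Requiring n·P_4 = 8092/3: (204)m + (-2312/3) = 8092/3.
So m = 17.

17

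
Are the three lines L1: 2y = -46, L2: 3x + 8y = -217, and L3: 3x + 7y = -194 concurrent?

Yes

Intersecting L1 and L2: solving the 2×2 system gives (x, y) = (-11, -23).
Substitute into L3: (3)(-11) + (7)(-23) = -194.
This equals -194, so (-11, -23) lies on all three lines and they are concurrent.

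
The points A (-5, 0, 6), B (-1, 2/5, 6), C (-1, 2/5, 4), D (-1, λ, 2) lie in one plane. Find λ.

2/5

Coplanarity ⇔ det[AB; AC; AD] = 0.
Expanding, this is linear in λ: (8)λ + (-16/5) = 0.
So λ = 2/5.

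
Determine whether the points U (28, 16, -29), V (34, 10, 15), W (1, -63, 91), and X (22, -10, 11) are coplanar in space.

The four points are coplanar iff the 3×3 determinant with rows UV, UW, UX is zero.
Rows: (6, -6, 44), (-27, -79, 120), (-6, -26, 40).
Expanding along the first row: (6)(-40) − (-6)(-360) + (44)(228) = 7632.
Nonzero ⇒ not coplanar.

No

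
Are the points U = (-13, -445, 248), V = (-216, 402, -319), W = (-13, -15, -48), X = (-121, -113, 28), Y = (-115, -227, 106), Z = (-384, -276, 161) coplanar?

Yes

The plane through U, V, W has normal n = UV × UW = (-6902, -60088, -87290) and equation n·P = 5180966.
Checking the remaining points: n·X = 5180966, n·Y = 5180966, n·Z = 5180966.
All equal 5180966, so all 6 points lie in one plane.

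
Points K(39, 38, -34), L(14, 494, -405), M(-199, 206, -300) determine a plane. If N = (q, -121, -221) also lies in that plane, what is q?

A normal to the plane is n = KL × KM = (-58968, 81648, 104328).
N lies in the plane iff n · KN = 0.
This gives (-58968)q + (-30191616) = 0, so q = -512.

-512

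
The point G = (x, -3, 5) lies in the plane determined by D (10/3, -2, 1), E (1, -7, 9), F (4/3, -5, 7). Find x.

5/3

The plane through D, E, F has equation −6x − 2y − 3z = -19.
Substituting G: (-6)x + (-9) = -19, so x = 5/3.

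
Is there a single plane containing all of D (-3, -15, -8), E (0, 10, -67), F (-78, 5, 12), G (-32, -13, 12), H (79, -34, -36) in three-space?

The plane through D, E, F has normal n = DE × DF = (1680, 4365, 1935) and equation n·P = -85995.
Checking the remaining points: n·G = -87285, n·H = -85350.
Since n·G = -87285 ≠ -85995, G is off the plane and the points are not all coplanar.

No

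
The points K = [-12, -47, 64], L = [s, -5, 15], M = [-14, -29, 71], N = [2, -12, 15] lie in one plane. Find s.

Coplanarity ⇔ det[KL; KM; KN] = 0.
Expanding, this is linear in s: (-1127)s + (2254) = 0.
So s = 2.

2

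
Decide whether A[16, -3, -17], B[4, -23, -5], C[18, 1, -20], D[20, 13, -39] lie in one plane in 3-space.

The four points are coplanar iff the 3×3 determinant with rows AB, AC, AD is zero.
Rows: (-12, -20, 12), (2, 4, -3), (4, 16, -22).
Expanding along the first row: (-12)(-40) − (-20)(-32) + (12)(16) = 32.
Nonzero ⇒ not coplanar.

No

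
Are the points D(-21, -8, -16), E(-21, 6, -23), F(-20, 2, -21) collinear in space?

No

DE = (0, 14, -7), DF = (1, 10, -5).
DE × DF = (0, -7, -14).
The cross product is nonzero, so the points do not lie on one line.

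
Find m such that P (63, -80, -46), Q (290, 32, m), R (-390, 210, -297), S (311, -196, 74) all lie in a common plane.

-25

Coplanarity ⇔ det[PQ; PR; PS] = 0.
Expanding, this is linear in m: (-19372)m + (-484300) = 0.
So m = -25.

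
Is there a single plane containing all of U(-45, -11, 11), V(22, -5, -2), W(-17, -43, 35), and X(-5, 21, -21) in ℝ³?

Yes

With U as base: UV = (67, 6, -13), UW = (28, -32, 24), UX = (40, 32, -32).
UW × UX = (256, 1856, 2176).
UV · (UW × UX) = 0.
The scalar triple product vanishes, so the four points are coplanar.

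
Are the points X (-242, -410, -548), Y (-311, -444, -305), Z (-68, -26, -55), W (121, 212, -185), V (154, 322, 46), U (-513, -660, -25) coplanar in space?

The plane through X, Y, Z has normal n = XY × XZ = (-110074, 76299, -20580) and equation n·P = 6633158.
Checking the remaining points: n·W = 6663734, n·V = 6670202, n·U = 6625122.
Since n·W = 6663734 ≠ 6633158, W is off the plane and the points are not all coplanar.

No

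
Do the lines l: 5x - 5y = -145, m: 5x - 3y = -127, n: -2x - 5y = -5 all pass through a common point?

The three lines meet at one point iff the augmented coefficient matrix [aᵢ bᵢ cᵢ] has rank < 3, i.e. its determinant vanishes.
Here the determinant is 0.
It vanishes, so the lines are concurrent at (-20, 9).

Yes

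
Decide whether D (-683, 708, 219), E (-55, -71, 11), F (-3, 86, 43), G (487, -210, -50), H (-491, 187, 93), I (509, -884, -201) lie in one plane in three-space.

No

The plane through D, E, F has normal n = DE × DF = (7728, -30912, 139104) and equation n·P = 3299856.
Checking the remaining points: n·G = 3299856, n·H = 3361680, n·I = 3299856.
Since n·H = 3361680 ≠ 3299856, H is off the plane and the points are not all coplanar.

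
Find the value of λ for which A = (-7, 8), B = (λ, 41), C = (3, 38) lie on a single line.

The three points are collinear iff det[AB; AC] = 0.
This determinant is linear in λ: (30)λ + (-120) = 0, so λ = 4.

4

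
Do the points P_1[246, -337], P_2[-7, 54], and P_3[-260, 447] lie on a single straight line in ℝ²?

No

P_1P_2 = (-253, 391), P_1P_3 = (-506, 784).
det[P_1P_2; P_1P_3] = (-253)(784) − (391)(-506) = -506.
The determinant is nonzero, so they are not collinear.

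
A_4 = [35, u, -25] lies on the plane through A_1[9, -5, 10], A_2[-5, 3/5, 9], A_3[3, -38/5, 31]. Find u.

-34/5

Coplanarity requires A_1A_2 · (A_1A_3 × A_1A_4) = 0.
A_1A_2 = (-14, 28/5, -1), A_1A_3 = (-6, -13/5, 21); the triple product is linear in u with coefficient 300 and constant term 2040.
Setting it to zero: u = -34/5.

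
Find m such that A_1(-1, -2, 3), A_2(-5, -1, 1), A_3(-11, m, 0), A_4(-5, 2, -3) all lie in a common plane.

-1

Normal to plane A_1A_2A_4: n = (2, -16, -12); plane equation n·P = -6.
Requiring n·A_3 = -6: (-16)m + (-22) = -6.
So m = -1.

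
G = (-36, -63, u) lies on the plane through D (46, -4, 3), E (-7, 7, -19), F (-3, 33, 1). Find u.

-83

Coplanarity requires DE · (DF × DG) = 0.
DE = (-53, 11, -22), DF = (-49, 37, -2); the triple product is linear in u with coefficient -1422 and constant term -118026.
Setting it to zero: u = -83.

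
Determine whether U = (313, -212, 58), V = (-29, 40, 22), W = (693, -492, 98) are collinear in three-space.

UV = (-342, 252, -36), UW = (380, -280, 40).
Each component of UW is -10/9 times the corresponding component of UV, so UW = -10/9·UV and the points are collinear.

Yes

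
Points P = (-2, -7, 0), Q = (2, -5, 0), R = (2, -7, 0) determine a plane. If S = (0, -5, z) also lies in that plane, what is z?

0

The plane through P, Q, R has equation −8z = 0.
Substituting S: (-8)z + (0) = 0, so z = 0.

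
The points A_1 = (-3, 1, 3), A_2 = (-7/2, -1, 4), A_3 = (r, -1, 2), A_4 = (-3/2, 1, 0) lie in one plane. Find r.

-5/2

Coplanarity ⇔ det[A_1A_2; A_1A_3; A_1A_4] = 0.
Expanding, this is linear in r: (-6)r + (-15) = 0.
So r = -5/2.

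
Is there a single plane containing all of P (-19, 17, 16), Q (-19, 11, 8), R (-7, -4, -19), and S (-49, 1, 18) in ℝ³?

With P as base: PQ = (0, -6, -8), PR = (12, -21, -35), PS = (-30, -16, 2).
PR × PS = (-602, 1026, -822).
PQ · (PR × PS) = 420.
Since 420 ≠ 0, the four points are not coplanar.

No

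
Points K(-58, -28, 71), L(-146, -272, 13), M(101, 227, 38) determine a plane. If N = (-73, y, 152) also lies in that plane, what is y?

The plane through K, L, M has equation 22842x − 12126y + 16356z = 175968.
Substituting N: (-12126)y + (818646) = 175968, so y = 53.

53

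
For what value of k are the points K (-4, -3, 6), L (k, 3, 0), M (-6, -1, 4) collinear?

-10

Collinearity requires KL × KM = 0; each component is linear in k.
The y-component gives (2)k + (20) = 0, so k = -10.
The remaining components then also vanish.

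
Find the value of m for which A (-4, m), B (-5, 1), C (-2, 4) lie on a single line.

Collinearity: (A − B) must be parallel to (C − B) = (3, 3).
Cross-multiplying the components: (m − 1)·(3) = (1)·(3).
Solving gives m = 2.

2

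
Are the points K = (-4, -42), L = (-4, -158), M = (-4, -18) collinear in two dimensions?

Yes

KL = (0, -116), KM = (0, 24).
det[KL; KM] = (0)(24) − (-116)(0) = 0.
The determinant is zero, so the points are collinear.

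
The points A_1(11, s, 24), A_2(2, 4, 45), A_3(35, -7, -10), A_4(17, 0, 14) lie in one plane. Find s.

Coplanarity ⇔ det[A_1A_2; A_1A_3; A_1A_4] = 0.
Expanding, this is linear in s: (-198)s + (396) = 0.
So s = 2.

2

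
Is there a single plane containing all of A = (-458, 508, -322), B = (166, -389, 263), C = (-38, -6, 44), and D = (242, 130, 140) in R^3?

Yes

A normal to the plane through A, B, C is n = AB × AC = (-27612, 17316, 56004).
The plane has equation n·P = 3409536. For D: n·D = 3409536.
Equal, so D lies in the plane and all four are coplanar.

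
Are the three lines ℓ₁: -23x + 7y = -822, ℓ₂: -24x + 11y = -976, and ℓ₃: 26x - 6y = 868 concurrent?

Intersecting ℓ₁ and ℓ₂: solving the 2×2 system gives (x, y) = (26, -32).
Substitute into ℓ₃: (26)(26) + (-6)(-32) = 868.
This equals 868, so (26, -32) lies on all three lines and they are concurrent.

Yes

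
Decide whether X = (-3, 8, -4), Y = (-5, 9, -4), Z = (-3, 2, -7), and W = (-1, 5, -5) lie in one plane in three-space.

Yes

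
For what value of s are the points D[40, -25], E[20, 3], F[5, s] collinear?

24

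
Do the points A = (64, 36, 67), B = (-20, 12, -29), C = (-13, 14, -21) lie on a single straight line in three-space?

AB = (-84, -24, -96), AC = (-77, -22, -88).
Each component of AC is 11/12 times the corresponding component of AB, so AC = 11/12·AB and the points are collinear.

Yes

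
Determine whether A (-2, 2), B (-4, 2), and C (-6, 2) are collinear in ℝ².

Yes

AB = (-2, 0), AC = (-4, 0).
Checking proportionality: AC = 2·AB, so the vectors are parallel and the points are collinear.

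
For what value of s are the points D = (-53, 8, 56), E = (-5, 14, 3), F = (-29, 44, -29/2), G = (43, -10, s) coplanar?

-10

Normal to plane DEF: n = (1485, 2112, 1584); plane equation n·P = 26895.
Requiring n·G = 26895: (1584)s + (42735) = 26895.
So s = -10.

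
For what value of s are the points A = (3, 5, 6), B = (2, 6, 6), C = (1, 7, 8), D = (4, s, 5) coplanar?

4

Coplanarity ⇔ det[AB; AC; AD] = 0.
Expanding, this is linear in s: (2)s + (-8) = 0.
So s = 4.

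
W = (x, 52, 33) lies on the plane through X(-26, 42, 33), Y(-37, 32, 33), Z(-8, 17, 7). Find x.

-15

Coplanarity requires XY · (XZ × XW) = 0.
XY = (-11, -10, 0), XZ = (18, -25, -26); the triple product is linear in x with coefficient 260 and constant term 3900.
Setting it to zero: x = -15.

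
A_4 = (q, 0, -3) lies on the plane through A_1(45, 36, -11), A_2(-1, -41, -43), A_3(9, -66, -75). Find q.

-3

The plane through A_1, A_2, A_3 has equation 1664x − 1792y + 1920z = -10752.
Substituting A_4: (1664)q + (-5760) = -10752, so q = -3.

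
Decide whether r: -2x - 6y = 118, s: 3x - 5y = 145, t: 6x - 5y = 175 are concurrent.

Intersecting r and s: solving the 2×2 system gives (x, y) = (10, -23).
Substitute into t: (6)(10) + (-5)(-23) = 175.
This equals 175, so (10, -23) lies on all three lines and they are concurrent.

Yes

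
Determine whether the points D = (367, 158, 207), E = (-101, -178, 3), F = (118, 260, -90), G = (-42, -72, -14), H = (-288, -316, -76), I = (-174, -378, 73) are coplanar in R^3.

No

The plane through D, E, F has normal n = DE × DF = (120600, -88200, -131400) and equation n·P = 3124800.
Checking the remaining points: n·G = 3124800, n·H = 3124800, n·I = 2763000.
Since n·I = 2763000 ≠ 3124800, I is off the plane and the points are not all coplanar.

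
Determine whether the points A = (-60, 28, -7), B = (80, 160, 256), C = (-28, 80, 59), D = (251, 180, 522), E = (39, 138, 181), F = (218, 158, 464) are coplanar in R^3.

The plane through A, B, C has normal n = AB × AC = (-4964, -824, 3056) and equation n·P = 253376.
Checking the remaining points: n·D = 200948, n·E = 245828, n·F = 205640.
Since n·D = 200948 ≠ 253376, D is off the plane and the points are not all coplanar.

No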